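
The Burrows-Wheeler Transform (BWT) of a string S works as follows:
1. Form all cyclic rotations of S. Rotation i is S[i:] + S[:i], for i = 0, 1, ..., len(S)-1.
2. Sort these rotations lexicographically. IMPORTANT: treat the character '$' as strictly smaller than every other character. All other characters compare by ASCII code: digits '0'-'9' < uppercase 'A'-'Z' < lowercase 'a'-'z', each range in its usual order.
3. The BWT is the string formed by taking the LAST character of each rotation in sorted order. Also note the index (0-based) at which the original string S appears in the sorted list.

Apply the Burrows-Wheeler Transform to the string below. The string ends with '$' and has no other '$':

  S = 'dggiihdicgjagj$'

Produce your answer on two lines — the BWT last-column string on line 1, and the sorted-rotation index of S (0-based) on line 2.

Answer: jji$hdgacidiggg
3

Derivation:
All 15 rotations (rotation i = S[i:]+S[:i]):
  rot[0] = dggiihdicgjagj$
  rot[1] = ggiihdicgjagj$d
  rot[2] = giihdicgjagj$dg
  rot[3] = iihdicgjagj$dgg
  rot[4] = ihdicgjagj$dggi
  rot[5] = hdicgjagj$dggii
  rot[6] = dicgjagj$dggiih
  rot[7] = icgjagj$dggiihd
  rot[8] = cgjagj$dggiihdi
  rot[9] = gjagj$dggiihdic
  rot[10] = jagj$dggiihdicg
  rot[11] = agj$dggiihdicgj
  rot[12] = gj$dggiihdicgja
  rot[13] = j$dggiihdicgjag
  rot[14] = $dggiihdicgjagj
Sorted (with $ < everything):
  sorted[0] = $dggiihdicgjagj  (last char: 'j')
  sorted[1] = agj$dggiihdicgj  (last char: 'j')
  sorted[2] = cgjagj$dggiihdi  (last char: 'i')
  sorted[3] = dggiihdicgjagj$  (last char: '$')
  sorted[4] = dicgjagj$dggiih  (last char: 'h')
  sorted[5] = ggiihdicgjagj$d  (last char: 'd')
  sorted[6] = giihdicgjagj$dg  (last char: 'g')
  sorted[7] = gj$dggiihdicgja  (last char: 'a')
  sorted[8] = gjagj$dggiihdic  (last char: 'c')
  sorted[9] = hdicgjagj$dggii  (last char: 'i')
  sorted[10] = icgjagj$dggiihd  (last char: 'd')
  sorted[11] = ihdicgjagj$dggi  (last char: 'i')
  sorted[12] = iihdicgjagj$dgg  (last char: 'g')
  sorted[13] = j$dggiihdicgjag  (last char: 'g')
  sorted[14] = jagj$dggiihdicg  (last char: 'g')
Last column: jji$hdgacidiggg
Original string S is at sorted index 3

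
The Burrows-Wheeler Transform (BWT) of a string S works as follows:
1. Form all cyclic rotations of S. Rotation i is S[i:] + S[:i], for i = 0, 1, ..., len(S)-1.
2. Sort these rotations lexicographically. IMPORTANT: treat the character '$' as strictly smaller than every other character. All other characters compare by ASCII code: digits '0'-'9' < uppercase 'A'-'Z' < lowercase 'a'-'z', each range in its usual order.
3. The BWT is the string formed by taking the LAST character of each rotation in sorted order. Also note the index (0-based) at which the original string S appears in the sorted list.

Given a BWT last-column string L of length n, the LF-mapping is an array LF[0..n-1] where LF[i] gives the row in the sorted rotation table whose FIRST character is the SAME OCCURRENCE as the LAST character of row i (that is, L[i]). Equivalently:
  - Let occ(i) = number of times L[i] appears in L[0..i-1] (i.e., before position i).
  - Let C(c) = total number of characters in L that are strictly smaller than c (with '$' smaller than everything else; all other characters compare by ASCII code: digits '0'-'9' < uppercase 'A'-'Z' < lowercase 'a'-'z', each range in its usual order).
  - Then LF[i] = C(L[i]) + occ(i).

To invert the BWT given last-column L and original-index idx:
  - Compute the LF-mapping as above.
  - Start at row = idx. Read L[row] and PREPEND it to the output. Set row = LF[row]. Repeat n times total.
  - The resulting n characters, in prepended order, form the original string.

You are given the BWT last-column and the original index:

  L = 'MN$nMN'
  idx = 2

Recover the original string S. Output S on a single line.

Answer: MNnNM$

Derivation:
LF mapping: 1 3 0 5 2 4
Walk LF starting at row 2, prepending L[row]:
  step 1: row=2, L[2]='$', prepend. Next row=LF[2]=0
  step 2: row=0, L[0]='M', prepend. Next row=LF[0]=1
  step 3: row=1, L[1]='N', prepend. Next row=LF[1]=3
  step 4: row=3, L[3]='n', prepend. Next row=LF[3]=5
  step 5: row=5, L[5]='N', prepend. Next row=LF[5]=4
  step 6: row=4, L[4]='M', prepend. Next row=LF[4]=2
Reversed output: MNnNM$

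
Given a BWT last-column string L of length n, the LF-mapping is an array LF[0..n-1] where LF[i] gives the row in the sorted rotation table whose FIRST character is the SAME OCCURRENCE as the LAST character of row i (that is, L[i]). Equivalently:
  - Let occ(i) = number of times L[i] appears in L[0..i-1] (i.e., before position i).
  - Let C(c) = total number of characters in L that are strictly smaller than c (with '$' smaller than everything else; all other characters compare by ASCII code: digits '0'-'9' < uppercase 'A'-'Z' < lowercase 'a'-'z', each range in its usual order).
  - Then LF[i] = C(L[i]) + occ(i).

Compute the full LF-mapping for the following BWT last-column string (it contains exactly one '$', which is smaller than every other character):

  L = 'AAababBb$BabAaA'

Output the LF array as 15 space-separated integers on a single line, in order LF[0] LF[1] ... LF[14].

Answer: 1 2 7 11 8 12 5 13 0 6 9 14 3 10 4

Derivation:
Char counts: '$':1, 'A':4, 'B':2, 'a':4, 'b':4
C (first-col start): C('$')=0, C('A')=1, C('B')=5, C('a')=7, C('b')=11
L[0]='A': occ=0, LF[0]=C('A')+0=1+0=1
L[1]='A': occ=1, LF[1]=C('A')+1=1+1=2
L[2]='a': occ=0, LF[2]=C('a')+0=7+0=7
L[3]='b': occ=0, LF[3]=C('b')+0=11+0=11
L[4]='a': occ=1, LF[4]=C('a')+1=7+1=8
L[5]='b': occ=1, LF[5]=C('b')+1=11+1=12
L[6]='B': occ=0, LF[6]=C('B')+0=5+0=5
L[7]='b': occ=2, LF[7]=C('b')+2=11+2=13
L[8]='$': occ=0, LF[8]=C('$')+0=0+0=0
L[9]='B': occ=1, LF[9]=C('B')+1=5+1=6
L[10]='a': occ=2, LF[10]=C('a')+2=7+2=9
L[11]='b': occ=3, LF[11]=C('b')+3=11+3=14
L[12]='A': occ=2, LF[12]=C('A')+2=1+2=3
L[13]='a': occ=3, LF[13]=C('a')+3=7+3=10
L[14]='A': occ=3, LF[14]=C('A')+3=1+3=4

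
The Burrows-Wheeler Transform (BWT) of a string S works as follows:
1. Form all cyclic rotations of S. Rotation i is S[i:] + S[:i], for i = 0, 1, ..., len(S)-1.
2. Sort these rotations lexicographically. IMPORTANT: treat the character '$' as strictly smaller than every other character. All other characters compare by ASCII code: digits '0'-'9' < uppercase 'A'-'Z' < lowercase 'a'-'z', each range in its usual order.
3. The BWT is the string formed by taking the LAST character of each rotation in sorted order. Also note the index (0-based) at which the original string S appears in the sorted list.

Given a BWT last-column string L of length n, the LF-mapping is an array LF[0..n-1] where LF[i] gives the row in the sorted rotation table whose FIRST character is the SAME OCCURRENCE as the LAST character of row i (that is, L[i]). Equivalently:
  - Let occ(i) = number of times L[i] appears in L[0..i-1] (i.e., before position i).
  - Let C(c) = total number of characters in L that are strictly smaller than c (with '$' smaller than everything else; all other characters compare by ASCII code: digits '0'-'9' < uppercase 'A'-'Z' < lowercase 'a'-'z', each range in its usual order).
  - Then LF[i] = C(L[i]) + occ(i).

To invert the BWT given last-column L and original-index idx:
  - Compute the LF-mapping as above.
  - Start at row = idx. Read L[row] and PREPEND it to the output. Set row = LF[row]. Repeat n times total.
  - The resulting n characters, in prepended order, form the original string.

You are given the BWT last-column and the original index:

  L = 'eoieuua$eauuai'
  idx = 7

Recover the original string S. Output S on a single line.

Answer: iaoaeiuueauue$

Derivation:
LF mapping: 4 9 7 5 10 11 1 0 6 2 12 13 3 8
Walk LF starting at row 7, prepending L[row]:
  step 1: row=7, L[7]='$', prepend. Next row=LF[7]=0
  step 2: row=0, L[0]='e', prepend. Next row=LF[0]=4
  step 3: row=4, L[4]='u', prepend. Next row=LF[4]=10
  step 4: row=10, L[10]='u', prepend. Next row=LF[10]=12
  step 5: row=12, L[12]='a', prepend. Next row=LF[12]=3
  step 6: row=3, L[3]='e', prepend. Next row=LF[3]=5
  step 7: row=5, L[5]='u', prepend. Next row=LF[5]=11
  step 8: row=11, L[11]='u', prepend. Next row=LF[11]=13
  step 9: row=13, L[13]='i', prepend. Next row=LF[13]=8
  step 10: row=8, L[8]='e', prepend. Next row=LF[8]=6
  step 11: row=6, L[6]='a', prepend. Next row=LF[6]=1
  step 12: row=1, L[1]='o', prepend. Next row=LF[1]=9
  step 13: row=9, L[9]='a', prepend. Next row=LF[9]=2
  step 14: row=2, L[2]='i', prepend. Next row=LF[2]=7
Reversed output: iaoaeiuueauue$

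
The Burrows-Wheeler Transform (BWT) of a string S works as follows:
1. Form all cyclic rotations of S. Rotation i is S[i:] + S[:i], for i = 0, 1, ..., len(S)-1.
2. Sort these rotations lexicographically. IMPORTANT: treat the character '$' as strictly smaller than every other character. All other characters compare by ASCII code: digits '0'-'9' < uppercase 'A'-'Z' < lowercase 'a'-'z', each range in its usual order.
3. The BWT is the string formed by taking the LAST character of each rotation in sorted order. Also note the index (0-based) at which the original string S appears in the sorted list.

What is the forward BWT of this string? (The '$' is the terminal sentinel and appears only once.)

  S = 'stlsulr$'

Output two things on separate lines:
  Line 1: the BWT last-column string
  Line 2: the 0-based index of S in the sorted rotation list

Answer: rutl$lss
4

Derivation:
All 8 rotations (rotation i = S[i:]+S[:i]):
  rot[0] = stlsulr$
  rot[1] = tlsulr$s
  rot[2] = lsulr$st
  rot[3] = sulr$stl
  rot[4] = ulr$stls
  rot[5] = lr$stlsu
  rot[6] = r$stlsul
  rot[7] = $stlsulr
Sorted (with $ < everything):
  sorted[0] = $stlsulr  (last char: 'r')
  sorted[1] = lr$stlsu  (last char: 'u')
  sorted[2] = lsulr$st  (last char: 't')
  sorted[3] = r$stlsul  (last char: 'l')
  sorted[4] = stlsulr$  (last char: '$')
  sorted[5] = sulr$stl  (last char: 'l')
  sorted[6] = tlsulr$s  (last char: 's')
  sorted[7] = ulr$stls  (last char: 's')
Last column: rutl$lss
Original string S is at sorted index 4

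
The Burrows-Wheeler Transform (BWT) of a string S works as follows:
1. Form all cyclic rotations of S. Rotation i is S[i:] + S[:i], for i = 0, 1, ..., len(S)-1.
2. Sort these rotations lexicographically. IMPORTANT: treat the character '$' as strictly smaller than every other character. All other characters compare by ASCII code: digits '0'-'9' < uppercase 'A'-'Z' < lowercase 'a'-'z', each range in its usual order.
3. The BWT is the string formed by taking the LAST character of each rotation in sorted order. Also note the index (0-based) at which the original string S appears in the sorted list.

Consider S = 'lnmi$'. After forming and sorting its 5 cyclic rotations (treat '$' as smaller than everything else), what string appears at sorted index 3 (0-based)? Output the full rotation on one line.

All 5 rotations (rotation i = S[i:]+S[:i]):
  rot[0] = lnmi$
  rot[1] = nmi$l
  rot[2] = mi$ln
  rot[3] = i$lnm
  rot[4] = $lnmi
Sorted (with $ < everything):
  sorted[0] = $lnmi
  sorted[1] = i$lnm
  sorted[2] = lnmi$
  sorted[3] = mi$ln
  sorted[4] = nmi$l
sorted[3] = mi$ln

Answer: mi$ln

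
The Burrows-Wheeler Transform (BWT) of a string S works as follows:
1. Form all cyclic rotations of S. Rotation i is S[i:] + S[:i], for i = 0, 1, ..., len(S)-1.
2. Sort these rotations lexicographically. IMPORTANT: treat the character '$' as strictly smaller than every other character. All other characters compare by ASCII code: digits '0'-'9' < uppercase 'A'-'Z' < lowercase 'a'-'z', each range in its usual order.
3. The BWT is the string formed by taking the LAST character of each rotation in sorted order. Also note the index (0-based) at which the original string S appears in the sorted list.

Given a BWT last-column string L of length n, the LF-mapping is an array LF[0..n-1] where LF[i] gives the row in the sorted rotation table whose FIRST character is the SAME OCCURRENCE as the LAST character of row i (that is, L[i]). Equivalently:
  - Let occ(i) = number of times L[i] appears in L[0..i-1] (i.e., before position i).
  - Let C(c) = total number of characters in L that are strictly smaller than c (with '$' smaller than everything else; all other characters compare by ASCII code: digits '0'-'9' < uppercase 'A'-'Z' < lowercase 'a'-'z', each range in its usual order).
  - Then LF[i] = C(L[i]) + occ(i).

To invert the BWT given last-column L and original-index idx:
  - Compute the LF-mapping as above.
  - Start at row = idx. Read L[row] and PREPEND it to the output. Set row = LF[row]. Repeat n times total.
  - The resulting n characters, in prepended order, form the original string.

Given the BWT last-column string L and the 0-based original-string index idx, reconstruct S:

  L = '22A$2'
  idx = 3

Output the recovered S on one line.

LF mapping: 1 2 4 0 3
Walk LF starting at row 3, prepending L[row]:
  step 1: row=3, L[3]='$', prepend. Next row=LF[3]=0
  step 2: row=0, L[0]='2', prepend. Next row=LF[0]=1
  step 3: row=1, L[1]='2', prepend. Next row=LF[1]=2
  step 4: row=2, L[2]='A', prepend. Next row=LF[2]=4
  step 5: row=4, L[4]='2', prepend. Next row=LF[4]=3
Reversed output: 2A22$

Answer: 2A22$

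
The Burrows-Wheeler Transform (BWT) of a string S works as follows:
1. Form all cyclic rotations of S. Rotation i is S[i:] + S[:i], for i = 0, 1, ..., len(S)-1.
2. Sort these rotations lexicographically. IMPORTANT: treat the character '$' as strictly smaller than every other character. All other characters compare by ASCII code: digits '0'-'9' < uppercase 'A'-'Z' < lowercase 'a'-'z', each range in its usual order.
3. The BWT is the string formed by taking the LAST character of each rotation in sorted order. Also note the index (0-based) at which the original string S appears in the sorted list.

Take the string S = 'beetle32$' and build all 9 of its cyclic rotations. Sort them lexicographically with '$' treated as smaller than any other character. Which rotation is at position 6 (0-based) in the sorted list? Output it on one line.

Answer: etle32$be

Derivation:
All 9 rotations (rotation i = S[i:]+S[:i]):
  rot[0] = beetle32$
  rot[1] = eetle32$b
  rot[2] = etle32$be
  rot[3] = tle32$bee
  rot[4] = le32$beet
  rot[5] = e32$beetl
  rot[6] = 32$beetle
  rot[7] = 2$beetle3
  rot[8] = $beetle32
Sorted (with $ < everything):
  sorted[0] = $beetle32
  sorted[1] = 2$beetle3
  sorted[2] = 32$beetle
  sorted[3] = beetle32$
  sorted[4] = e32$beetl
  sorted[5] = eetle32$b
  sorted[6] = etle32$be
  sorted[7] = le32$beet
  sorted[8] = tle32$bee
sorted[6] = etle32$be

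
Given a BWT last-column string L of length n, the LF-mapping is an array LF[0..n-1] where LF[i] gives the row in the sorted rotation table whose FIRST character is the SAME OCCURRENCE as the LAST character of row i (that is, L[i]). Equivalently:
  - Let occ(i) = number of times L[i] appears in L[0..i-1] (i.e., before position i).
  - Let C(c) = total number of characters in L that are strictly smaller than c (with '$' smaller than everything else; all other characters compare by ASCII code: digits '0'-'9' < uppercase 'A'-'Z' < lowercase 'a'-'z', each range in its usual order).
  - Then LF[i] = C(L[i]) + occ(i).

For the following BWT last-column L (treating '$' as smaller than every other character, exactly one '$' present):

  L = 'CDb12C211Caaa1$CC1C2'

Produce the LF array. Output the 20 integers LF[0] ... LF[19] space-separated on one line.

Answer: 9 15 19 1 6 10 7 2 3 11 16 17 18 4 0 12 13 5 14 8

Derivation:
Char counts: '$':1, '1':5, '2':3, 'C':6, 'D':1, 'a':3, 'b':1
C (first-col start): C('$')=0, C('1')=1, C('2')=6, C('C')=9, C('D')=15, C('a')=16, C('b')=19
L[0]='C': occ=0, LF[0]=C('C')+0=9+0=9
L[1]='D': occ=0, LF[1]=C('D')+0=15+0=15
L[2]='b': occ=0, LF[2]=C('b')+0=19+0=19
L[3]='1': occ=0, LF[3]=C('1')+0=1+0=1
L[4]='2': occ=0, LF[4]=C('2')+0=6+0=6
L[5]='C': occ=1, LF[5]=C('C')+1=9+1=10
L[6]='2': occ=1, LF[6]=C('2')+1=6+1=7
L[7]='1': occ=1, LF[7]=C('1')+1=1+1=2
L[8]='1': occ=2, LF[8]=C('1')+2=1+2=3
L[9]='C': occ=2, LF[9]=C('C')+2=9+2=11
L[10]='a': occ=0, LF[10]=C('a')+0=16+0=16
L[11]='a': occ=1, LF[11]=C('a')+1=16+1=17
L[12]='a': occ=2, LF[12]=C('a')+2=16+2=18
L[13]='1': occ=3, LF[13]=C('1')+3=1+3=4
L[14]='$': occ=0, LF[14]=C('$')+0=0+0=0
L[15]='C': occ=3, LF[15]=C('C')+3=9+3=12
L[16]='C': occ=4, LF[16]=C('C')+4=9+4=13
L[17]='1': occ=4, LF[17]=C('1')+4=1+4=5
L[18]='C': occ=5, LF[18]=C('C')+5=9+5=14
L[19]='2': occ=2, LF[19]=C('2')+2=6+2=8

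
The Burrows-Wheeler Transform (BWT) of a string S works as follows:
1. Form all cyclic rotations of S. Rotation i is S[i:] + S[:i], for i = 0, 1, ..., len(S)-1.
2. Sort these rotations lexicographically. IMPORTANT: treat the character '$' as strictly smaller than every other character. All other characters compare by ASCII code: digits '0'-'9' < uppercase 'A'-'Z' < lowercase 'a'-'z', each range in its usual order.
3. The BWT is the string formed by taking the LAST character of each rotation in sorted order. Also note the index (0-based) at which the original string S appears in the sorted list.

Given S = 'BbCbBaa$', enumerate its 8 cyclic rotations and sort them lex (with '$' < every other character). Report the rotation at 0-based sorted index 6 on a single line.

All 8 rotations (rotation i = S[i:]+S[:i]):
  rot[0] = BbCbBaa$
  rot[1] = bCbBaa$B
  rot[2] = CbBaa$Bb
  rot[3] = bBaa$BbC
  rot[4] = Baa$BbCb
  rot[5] = aa$BbCbB
  rot[6] = a$BbCbBa
  rot[7] = $BbCbBaa
Sorted (with $ < everything):
  sorted[0] = $BbCbBaa
  sorted[1] = Baa$BbCb
  sorted[2] = BbCbBaa$
  sorted[3] = CbBaa$Bb
  sorted[4] = a$BbCbBa
  sorted[5] = aa$BbCbB
  sorted[6] = bBaa$BbC
  sorted[7] = bCbBaa$B
sorted[6] = bBaa$BbC

Answer: bBaa$BbC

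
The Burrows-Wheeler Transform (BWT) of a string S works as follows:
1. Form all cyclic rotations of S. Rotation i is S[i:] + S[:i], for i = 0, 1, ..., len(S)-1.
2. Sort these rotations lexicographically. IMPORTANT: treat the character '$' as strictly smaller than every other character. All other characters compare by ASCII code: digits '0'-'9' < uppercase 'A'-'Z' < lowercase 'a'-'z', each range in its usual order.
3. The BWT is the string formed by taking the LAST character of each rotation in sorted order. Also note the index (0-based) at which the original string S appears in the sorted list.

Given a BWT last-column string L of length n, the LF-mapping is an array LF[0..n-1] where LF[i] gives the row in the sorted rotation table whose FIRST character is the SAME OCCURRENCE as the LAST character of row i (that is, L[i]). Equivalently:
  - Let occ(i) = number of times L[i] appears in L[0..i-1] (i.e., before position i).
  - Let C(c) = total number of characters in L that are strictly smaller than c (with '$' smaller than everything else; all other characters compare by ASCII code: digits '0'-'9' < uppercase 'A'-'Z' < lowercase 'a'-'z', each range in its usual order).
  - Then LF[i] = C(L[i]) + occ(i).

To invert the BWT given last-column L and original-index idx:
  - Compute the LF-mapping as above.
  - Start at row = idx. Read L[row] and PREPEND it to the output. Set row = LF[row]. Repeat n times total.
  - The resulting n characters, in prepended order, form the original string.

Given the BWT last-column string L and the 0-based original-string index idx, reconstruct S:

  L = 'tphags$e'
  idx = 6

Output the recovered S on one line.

LF mapping: 7 5 4 1 3 6 0 2
Walk LF starting at row 6, prepending L[row]:
  step 1: row=6, L[6]='$', prepend. Next row=LF[6]=0
  step 2: row=0, L[0]='t', prepend. Next row=LF[0]=7
  step 3: row=7, L[7]='e', prepend. Next row=LF[7]=2
  step 4: row=2, L[2]='h', prepend. Next row=LF[2]=4
  step 5: row=4, L[4]='g', prepend. Next row=LF[4]=3
  step 6: row=3, L[3]='a', prepend. Next row=LF[3]=1
  step 7: row=1, L[1]='p', prepend. Next row=LF[1]=5
  step 8: row=5, L[5]='s', prepend. Next row=LF[5]=6
Reversed output: spaghet$

Answer: spaghet$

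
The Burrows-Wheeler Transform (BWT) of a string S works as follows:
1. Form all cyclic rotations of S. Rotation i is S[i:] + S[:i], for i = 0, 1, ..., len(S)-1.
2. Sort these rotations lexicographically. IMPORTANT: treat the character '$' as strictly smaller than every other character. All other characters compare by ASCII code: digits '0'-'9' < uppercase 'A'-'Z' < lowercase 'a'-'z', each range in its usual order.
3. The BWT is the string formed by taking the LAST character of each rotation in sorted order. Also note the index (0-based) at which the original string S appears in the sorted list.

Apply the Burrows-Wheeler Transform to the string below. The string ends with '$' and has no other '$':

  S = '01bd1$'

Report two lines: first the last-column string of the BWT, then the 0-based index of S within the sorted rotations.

Answer: 1$d01b
1

Derivation:
All 6 rotations (rotation i = S[i:]+S[:i]):
  rot[0] = 01bd1$
  rot[1] = 1bd1$0
  rot[2] = bd1$01
  rot[3] = d1$01b
  rot[4] = 1$01bd
  rot[5] = $01bd1
Sorted (with $ < everything):
  sorted[0] = $01bd1  (last char: '1')
  sorted[1] = 01bd1$  (last char: '$')
  sorted[2] = 1$01bd  (last char: 'd')
  sorted[3] = 1bd1$0  (last char: '0')
  sorted[4] = bd1$01  (last char: '1')
  sorted[5] = d1$01b  (last char: 'b')
Last column: 1$d01b
Original string S is at sorted index 1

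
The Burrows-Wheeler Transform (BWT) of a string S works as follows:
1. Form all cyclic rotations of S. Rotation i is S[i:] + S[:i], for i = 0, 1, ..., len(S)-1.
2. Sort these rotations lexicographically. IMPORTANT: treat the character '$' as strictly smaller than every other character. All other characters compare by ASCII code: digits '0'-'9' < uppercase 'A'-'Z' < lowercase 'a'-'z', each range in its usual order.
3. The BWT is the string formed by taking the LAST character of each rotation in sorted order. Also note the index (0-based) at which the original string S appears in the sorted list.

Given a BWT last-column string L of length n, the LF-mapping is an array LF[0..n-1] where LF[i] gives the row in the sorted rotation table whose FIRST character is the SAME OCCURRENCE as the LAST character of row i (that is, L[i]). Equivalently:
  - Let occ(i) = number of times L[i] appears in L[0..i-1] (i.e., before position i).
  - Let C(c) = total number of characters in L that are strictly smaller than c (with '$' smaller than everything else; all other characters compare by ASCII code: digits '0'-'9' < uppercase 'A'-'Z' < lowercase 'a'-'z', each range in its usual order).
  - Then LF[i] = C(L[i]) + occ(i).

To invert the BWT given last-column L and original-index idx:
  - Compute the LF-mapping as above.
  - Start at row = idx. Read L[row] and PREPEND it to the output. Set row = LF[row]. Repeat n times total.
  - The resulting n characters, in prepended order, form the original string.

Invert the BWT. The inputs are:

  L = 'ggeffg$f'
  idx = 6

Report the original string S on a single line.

Answer: gefffgg$

Derivation:
LF mapping: 5 6 1 2 3 7 0 4
Walk LF starting at row 6, prepending L[row]:
  step 1: row=6, L[6]='$', prepend. Next row=LF[6]=0
  step 2: row=0, L[0]='g', prepend. Next row=LF[0]=5
  step 3: row=5, L[5]='g', prepend. Next row=LF[5]=7
  step 4: row=7, L[7]='f', prepend. Next row=LF[7]=4
  step 5: row=4, L[4]='f', prepend. Next row=LF[4]=3
  step 6: row=3, L[3]='f', prepend. Next row=LF[3]=2
  step 7: row=2, L[2]='e', prepend. Next row=LF[2]=1
  step 8: row=1, L[1]='g', prepend. Next row=LF[1]=6
Reversed output: gefffgg$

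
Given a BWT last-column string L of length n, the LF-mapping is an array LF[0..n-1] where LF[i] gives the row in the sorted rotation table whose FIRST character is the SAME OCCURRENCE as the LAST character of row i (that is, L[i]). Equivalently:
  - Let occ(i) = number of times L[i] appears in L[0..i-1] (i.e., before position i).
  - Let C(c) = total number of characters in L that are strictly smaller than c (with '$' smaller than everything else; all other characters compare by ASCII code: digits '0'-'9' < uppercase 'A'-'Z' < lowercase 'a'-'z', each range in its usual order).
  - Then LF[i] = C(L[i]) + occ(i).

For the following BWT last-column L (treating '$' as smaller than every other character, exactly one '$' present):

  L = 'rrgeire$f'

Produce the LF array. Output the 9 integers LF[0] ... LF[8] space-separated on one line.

Answer: 6 7 4 1 5 8 2 0 3

Derivation:
Char counts: '$':1, 'e':2, 'f':1, 'g':1, 'i':1, 'r':3
C (first-col start): C('$')=0, C('e')=1, C('f')=3, C('g')=4, C('i')=5, C('r')=6
L[0]='r': occ=0, LF[0]=C('r')+0=6+0=6
L[1]='r': occ=1, LF[1]=C('r')+1=6+1=7
L[2]='g': occ=0, LF[2]=C('g')+0=4+0=4
L[3]='e': occ=0, LF[3]=C('e')+0=1+0=1
L[4]='i': occ=0, LF[4]=C('i')+0=5+0=5
L[5]='r': occ=2, LF[5]=C('r')+2=6+2=8
L[6]='e': occ=1, LF[6]=C('e')+1=1+1=2
L[7]='$': occ=0, LF[7]=C('$')+0=0+0=0
L[8]='f': occ=0, LF[8]=C('f')+0=3+0=3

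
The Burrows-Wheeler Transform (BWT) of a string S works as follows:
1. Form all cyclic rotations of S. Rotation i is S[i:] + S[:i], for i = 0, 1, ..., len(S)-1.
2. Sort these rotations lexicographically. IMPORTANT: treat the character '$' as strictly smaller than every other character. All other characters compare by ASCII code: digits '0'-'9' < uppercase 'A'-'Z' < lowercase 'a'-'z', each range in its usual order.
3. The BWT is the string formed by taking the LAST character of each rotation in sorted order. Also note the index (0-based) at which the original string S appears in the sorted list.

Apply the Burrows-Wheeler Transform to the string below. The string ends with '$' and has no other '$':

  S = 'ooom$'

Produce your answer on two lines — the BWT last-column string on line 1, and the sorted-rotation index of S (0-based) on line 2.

All 5 rotations (rotation i = S[i:]+S[:i]):
  rot[0] = ooom$
  rot[1] = oom$o
  rot[2] = om$oo
  rot[3] = m$ooo
  rot[4] = $ooom
Sorted (with $ < everything):
  sorted[0] = $ooom  (last char: 'm')
  sorted[1] = m$ooo  (last char: 'o')
  sorted[2] = om$oo  (last char: 'o')
  sorted[3] = oom$o  (last char: 'o')
  sorted[4] = ooom$  (last char: '$')
Last column: mooo$
Original string S is at sorted index 4

Answer: mooo$
4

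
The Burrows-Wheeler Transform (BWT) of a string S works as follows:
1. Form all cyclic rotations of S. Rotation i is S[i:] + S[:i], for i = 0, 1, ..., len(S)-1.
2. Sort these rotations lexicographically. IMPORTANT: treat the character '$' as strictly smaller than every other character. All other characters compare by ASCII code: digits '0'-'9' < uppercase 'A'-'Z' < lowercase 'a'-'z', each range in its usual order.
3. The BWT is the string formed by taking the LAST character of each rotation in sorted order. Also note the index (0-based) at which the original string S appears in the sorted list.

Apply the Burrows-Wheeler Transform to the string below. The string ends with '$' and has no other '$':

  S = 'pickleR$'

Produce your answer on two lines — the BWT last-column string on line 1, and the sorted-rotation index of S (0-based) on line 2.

All 8 rotations (rotation i = S[i:]+S[:i]):
  rot[0] = pickleR$
  rot[1] = ickleR$p
  rot[2] = ckleR$pi
  rot[3] = kleR$pic
  rot[4] = leR$pick
  rot[5] = eR$pickl
  rot[6] = R$pickle
  rot[7] = $pickleR
Sorted (with $ < everything):
  sorted[0] = $pickleR  (last char: 'R')
  sorted[1] = R$pickle  (last char: 'e')
  sorted[2] = ckleR$pi  (last char: 'i')
  sorted[3] = eR$pickl  (last char: 'l')
  sorted[4] = ickleR$p  (last char: 'p')
  sorted[5] = kleR$pic  (last char: 'c')
  sorted[6] = leR$pick  (last char: 'k')
  sorted[7] = pickleR$  (last char: '$')
Last column: Reilpck$
Original string S is at sorted index 7

Answer: Reilpck$
7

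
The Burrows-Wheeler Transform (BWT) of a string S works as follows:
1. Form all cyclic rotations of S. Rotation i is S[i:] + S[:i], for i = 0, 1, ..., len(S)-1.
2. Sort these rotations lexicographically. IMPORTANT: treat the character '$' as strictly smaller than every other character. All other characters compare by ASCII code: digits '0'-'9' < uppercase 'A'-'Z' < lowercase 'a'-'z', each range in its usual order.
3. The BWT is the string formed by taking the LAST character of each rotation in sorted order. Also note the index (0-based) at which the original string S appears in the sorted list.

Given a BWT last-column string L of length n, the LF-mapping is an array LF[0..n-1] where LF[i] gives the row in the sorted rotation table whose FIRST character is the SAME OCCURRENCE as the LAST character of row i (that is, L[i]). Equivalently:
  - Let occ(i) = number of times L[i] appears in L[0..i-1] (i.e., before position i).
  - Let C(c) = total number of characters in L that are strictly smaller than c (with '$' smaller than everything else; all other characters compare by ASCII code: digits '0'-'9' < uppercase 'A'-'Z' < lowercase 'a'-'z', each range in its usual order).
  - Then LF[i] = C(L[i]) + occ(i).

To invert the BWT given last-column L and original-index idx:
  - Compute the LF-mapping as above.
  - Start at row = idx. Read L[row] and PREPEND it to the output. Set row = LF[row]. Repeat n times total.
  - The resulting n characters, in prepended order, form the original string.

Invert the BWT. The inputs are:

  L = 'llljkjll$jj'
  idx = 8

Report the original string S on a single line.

Answer: ljkjlljjll$

Derivation:
LF mapping: 6 7 8 1 5 2 9 10 0 3 4
Walk LF starting at row 8, prepending L[row]:
  step 1: row=8, L[8]='$', prepend. Next row=LF[8]=0
  step 2: row=0, L[0]='l', prepend. Next row=LF[0]=6
  step 3: row=6, L[6]='l', prepend. Next row=LF[6]=9
  step 4: row=9, L[9]='j', prepend. Next row=LF[9]=3
  step 5: row=3, L[3]='j', prepend. Next row=LF[3]=1
  step 6: row=1, L[1]='l', prepend. Next row=LF[1]=7
  step 7: row=7, L[7]='l', prepend. Next row=LF[7]=10
  step 8: row=10, L[10]='j', prepend. Next row=LF[10]=4
  step 9: row=4, L[4]='k', prepend. Next row=LF[4]=5
  step 10: row=5, L[5]='j', prepend. Next row=LF[5]=2
  step 11: row=2, L[2]='l', prepend. Next row=LF[2]=8
Reversed output: ljkjlljjll$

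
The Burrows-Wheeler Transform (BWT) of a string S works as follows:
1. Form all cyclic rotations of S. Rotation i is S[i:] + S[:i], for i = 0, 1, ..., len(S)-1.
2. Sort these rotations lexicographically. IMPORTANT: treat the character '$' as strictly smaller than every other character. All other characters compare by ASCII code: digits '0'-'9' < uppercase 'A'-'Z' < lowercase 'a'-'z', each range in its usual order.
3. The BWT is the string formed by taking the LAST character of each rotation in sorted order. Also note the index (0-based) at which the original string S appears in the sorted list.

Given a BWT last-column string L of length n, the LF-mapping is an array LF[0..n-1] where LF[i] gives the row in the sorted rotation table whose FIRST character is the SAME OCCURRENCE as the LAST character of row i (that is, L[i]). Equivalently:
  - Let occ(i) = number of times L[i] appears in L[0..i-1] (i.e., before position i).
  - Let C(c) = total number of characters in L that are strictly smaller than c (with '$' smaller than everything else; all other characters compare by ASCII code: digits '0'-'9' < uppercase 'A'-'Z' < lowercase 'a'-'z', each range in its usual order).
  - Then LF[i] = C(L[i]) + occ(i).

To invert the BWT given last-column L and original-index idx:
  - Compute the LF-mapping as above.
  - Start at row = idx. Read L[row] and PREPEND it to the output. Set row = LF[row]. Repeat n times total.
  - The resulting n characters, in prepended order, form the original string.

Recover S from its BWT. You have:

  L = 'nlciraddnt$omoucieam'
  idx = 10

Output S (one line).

LF mapping: 13 10 3 8 17 1 5 6 14 18 0 15 11 16 19 4 9 7 2 12
Walk LF starting at row 10, prepending L[row]:
  step 1: row=10, L[10]='$', prepend. Next row=LF[10]=0
  step 2: row=0, L[0]='n', prepend. Next row=LF[0]=13
  step 3: row=13, L[13]='o', prepend. Next row=LF[13]=16
  step 4: row=16, L[16]='i', prepend. Next row=LF[16]=9
  step 5: row=9, L[9]='t', prepend. Next row=LF[9]=18
  step 6: row=18, L[18]='a', prepend. Next row=LF[18]=2
  step 7: row=2, L[2]='c', prepend. Next row=LF[2]=3
  step 8: row=3, L[3]='i', prepend. Next row=LF[3]=8
  step 9: row=8, L[8]='n', prepend. Next row=LF[8]=14
  step 10: row=14, L[14]='u', prepend. Next row=LF[14]=19
  step 11: row=19, L[19]='m', prepend. Next row=LF[19]=12
  step 12: row=12, L[12]='m', prepend. Next row=LF[12]=11
  step 13: row=11, L[11]='o', prepend. Next row=LF[11]=15
  step 14: row=15, L[15]='c', prepend. Next row=LF[15]=4
  step 15: row=4, L[4]='r', prepend. Next row=LF[4]=17
  step 16: row=17, L[17]='e', prepend. Next row=LF[17]=7
  step 17: row=7, L[7]='d', prepend. Next row=LF[7]=6
  step 18: row=6, L[6]='d', prepend. Next row=LF[6]=5
  step 19: row=5, L[5]='a', prepend. Next row=LF[5]=1
  step 20: row=1, L[1]='l', prepend. Next row=LF[1]=10
Reversed output: laddercommunication$

Answer: laddercommunication$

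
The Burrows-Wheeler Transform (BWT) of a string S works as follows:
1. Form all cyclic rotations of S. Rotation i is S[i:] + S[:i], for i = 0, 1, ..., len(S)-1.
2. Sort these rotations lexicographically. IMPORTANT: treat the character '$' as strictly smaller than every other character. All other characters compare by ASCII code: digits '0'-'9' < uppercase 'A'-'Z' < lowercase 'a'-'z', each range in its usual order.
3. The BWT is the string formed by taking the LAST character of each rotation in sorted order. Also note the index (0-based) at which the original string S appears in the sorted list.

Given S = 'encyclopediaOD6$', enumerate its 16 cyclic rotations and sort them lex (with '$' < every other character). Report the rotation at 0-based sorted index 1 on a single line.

All 16 rotations (rotation i = S[i:]+S[:i]):
  rot[0] = encyclopediaOD6$
  rot[1] = ncyclopediaOD6$e
  rot[2] = cyclopediaOD6$en
  rot[3] = yclopediaOD6$enc
  rot[4] = clopediaOD6$ency
  rot[5] = lopediaOD6$encyc
  rot[6] = opediaOD6$encycl
  rot[7] = pediaOD6$encyclo
  rot[8] = ediaOD6$encyclop
  rot[9] = diaOD6$encyclope
  rot[10] = iaOD6$encycloped
  rot[11] = aOD6$encyclopedi
  rot[12] = OD6$encyclopedia
  rot[13] = D6$encyclopediaO
  rot[14] = 6$encyclopediaOD
  rot[15] = $encyclopediaOD6
Sorted (with $ < everything):
  sorted[0] = $encyclopediaOD6
  sorted[1] = 6$encyclopediaOD
  sorted[2] = D6$encyclopediaO
  sorted[3] = OD6$encyclopedia
  sorted[4] = aOD6$encyclopedi
  sorted[5] = clopediaOD6$ency
  sorted[6] = cyclopediaOD6$en
  sorted[7] = diaOD6$encyclope
  sorted[8] = ediaOD6$encyclop
  sorted[9] = encyclopediaOD6$
  sorted[10] = iaOD6$encycloped
  sorted[11] = lopediaOD6$encyc
  sorted[12] = ncyclopediaOD6$e
  sorted[13] = opediaOD6$encycl
  sorted[14] = pediaOD6$encyclo
  sorted[15] = yclopediaOD6$enc
sorted[1] = 6$encyclopediaOD

Answer: 6$encyclopediaOD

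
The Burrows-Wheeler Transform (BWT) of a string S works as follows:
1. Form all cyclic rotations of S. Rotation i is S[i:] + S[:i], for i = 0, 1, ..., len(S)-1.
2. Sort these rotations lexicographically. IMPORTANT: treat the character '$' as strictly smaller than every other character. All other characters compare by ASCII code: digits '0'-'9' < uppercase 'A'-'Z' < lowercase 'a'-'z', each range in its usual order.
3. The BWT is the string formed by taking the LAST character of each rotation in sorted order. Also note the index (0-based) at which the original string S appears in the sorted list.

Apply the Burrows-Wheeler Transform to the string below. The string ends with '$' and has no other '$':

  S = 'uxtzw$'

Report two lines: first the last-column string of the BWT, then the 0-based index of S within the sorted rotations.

All 6 rotations (rotation i = S[i:]+S[:i]):
  rot[0] = uxtzw$
  rot[1] = xtzw$u
  rot[2] = tzw$ux
  rot[3] = zw$uxt
  rot[4] = w$uxtz
  rot[5] = $uxtzw
Sorted (with $ < everything):
  sorted[0] = $uxtzw  (last char: 'w')
  sorted[1] = tzw$ux  (last char: 'x')
  sorted[2] = uxtzw$  (last char: '$')
  sorted[3] = w$uxtz  (last char: 'z')
  sorted[4] = xtzw$u  (last char: 'u')
  sorted[5] = zw$uxt  (last char: 't')
Last column: wx$zut
Original string S is at sorted index 2

Answer: wx$zut
2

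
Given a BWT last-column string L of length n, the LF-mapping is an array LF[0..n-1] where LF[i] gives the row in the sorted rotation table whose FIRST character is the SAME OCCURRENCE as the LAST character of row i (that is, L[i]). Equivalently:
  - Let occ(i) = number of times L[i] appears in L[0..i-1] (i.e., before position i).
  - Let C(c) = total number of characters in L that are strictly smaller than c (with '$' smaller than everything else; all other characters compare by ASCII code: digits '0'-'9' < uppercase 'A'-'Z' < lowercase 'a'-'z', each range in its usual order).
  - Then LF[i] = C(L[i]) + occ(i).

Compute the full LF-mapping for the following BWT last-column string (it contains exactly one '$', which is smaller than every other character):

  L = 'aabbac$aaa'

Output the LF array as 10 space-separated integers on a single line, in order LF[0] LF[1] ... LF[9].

Answer: 1 2 7 8 3 9 0 4 5 6

Derivation:
Char counts: '$':1, 'a':6, 'b':2, 'c':1
C (first-col start): C('$')=0, C('a')=1, C('b')=7, C('c')=9
L[0]='a': occ=0, LF[0]=C('a')+0=1+0=1
L[1]='a': occ=1, LF[1]=C('a')+1=1+1=2
L[2]='b': occ=0, LF[2]=C('b')+0=7+0=7
L[3]='b': occ=1, LF[3]=C('b')+1=7+1=8
L[4]='a': occ=2, LF[4]=C('a')+2=1+2=3
L[5]='c': occ=0, LF[5]=C('c')+0=9+0=9
L[6]='$': occ=0, LF[6]=C('$')+0=0+0=0
L[7]='a': occ=3, LF[7]=C('a')+3=1+3=4
L[8]='a': occ=4, LF[8]=C('a')+4=1+4=5
L[9]='a': occ=5, LF[9]=C('a')+5=1+5=6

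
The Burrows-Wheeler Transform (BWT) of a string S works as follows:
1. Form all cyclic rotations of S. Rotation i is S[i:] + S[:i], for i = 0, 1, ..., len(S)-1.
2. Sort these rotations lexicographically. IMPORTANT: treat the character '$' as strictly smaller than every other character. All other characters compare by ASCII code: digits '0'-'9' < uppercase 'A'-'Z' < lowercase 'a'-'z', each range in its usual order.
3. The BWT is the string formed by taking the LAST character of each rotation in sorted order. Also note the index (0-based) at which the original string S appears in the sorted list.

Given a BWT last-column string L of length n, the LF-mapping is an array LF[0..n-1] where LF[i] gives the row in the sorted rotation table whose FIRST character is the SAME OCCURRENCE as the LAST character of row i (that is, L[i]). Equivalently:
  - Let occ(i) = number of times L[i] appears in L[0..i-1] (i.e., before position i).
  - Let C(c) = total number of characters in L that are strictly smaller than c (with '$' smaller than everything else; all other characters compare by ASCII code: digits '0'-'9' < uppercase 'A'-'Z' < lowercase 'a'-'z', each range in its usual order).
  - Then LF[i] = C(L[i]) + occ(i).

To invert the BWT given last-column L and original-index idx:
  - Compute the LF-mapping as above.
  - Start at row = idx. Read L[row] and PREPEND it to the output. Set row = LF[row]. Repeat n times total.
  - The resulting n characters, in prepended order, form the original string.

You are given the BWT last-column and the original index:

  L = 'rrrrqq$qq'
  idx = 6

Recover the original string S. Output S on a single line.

LF mapping: 5 6 7 8 1 2 0 3 4
Walk LF starting at row 6, prepending L[row]:
  step 1: row=6, L[6]='$', prepend. Next row=LF[6]=0
  step 2: row=0, L[0]='r', prepend. Next row=LF[0]=5
  step 3: row=5, L[5]='q', prepend. Next row=LF[5]=2
  step 4: row=2, L[2]='r', prepend. Next row=LF[2]=7
  step 5: row=7, L[7]='q', prepend. Next row=LF[7]=3
  step 6: row=3, L[3]='r', prepend. Next row=LF[3]=8
  step 7: row=8, L[8]='q', prepend. Next row=LF[8]=4
  step 8: row=4, L[4]='q', prepend. Next row=LF[4]=1
  step 9: row=1, L[1]='r', prepend. Next row=LF[1]=6
Reversed output: rqqrqrqr$

Answer: rqqrqrqr$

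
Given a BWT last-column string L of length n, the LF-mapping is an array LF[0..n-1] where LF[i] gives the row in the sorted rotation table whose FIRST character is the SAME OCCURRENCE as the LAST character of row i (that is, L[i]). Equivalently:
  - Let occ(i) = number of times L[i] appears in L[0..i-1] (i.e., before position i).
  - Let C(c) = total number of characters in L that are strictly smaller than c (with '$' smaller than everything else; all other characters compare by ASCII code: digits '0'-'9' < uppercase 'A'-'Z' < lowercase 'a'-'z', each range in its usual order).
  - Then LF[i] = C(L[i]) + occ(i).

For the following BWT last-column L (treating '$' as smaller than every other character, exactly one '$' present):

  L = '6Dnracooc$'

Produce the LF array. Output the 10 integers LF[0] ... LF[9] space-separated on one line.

Answer: 1 2 6 9 3 4 7 8 5 0

Derivation:
Char counts: '$':1, '6':1, 'D':1, 'a':1, 'c':2, 'n':1, 'o':2, 'r':1
C (first-col start): C('$')=0, C('6')=1, C('D')=2, C('a')=3, C('c')=4, C('n')=6, C('o')=7, C('r')=9
L[0]='6': occ=0, LF[0]=C('6')+0=1+0=1
L[1]='D': occ=0, LF[1]=C('D')+0=2+0=2
L[2]='n': occ=0, LF[2]=C('n')+0=6+0=6
L[3]='r': occ=0, LF[3]=C('r')+0=9+0=9
L[4]='a': occ=0, LF[4]=C('a')+0=3+0=3
L[5]='c': occ=0, LF[5]=C('c')+0=4+0=4
L[6]='o': occ=0, LF[6]=C('o')+0=7+0=7
L[7]='o': occ=1, LF[7]=C('o')+1=7+1=8
L[8]='c': occ=1, LF[8]=C('c')+1=4+1=5
L[9]='$': occ=0, LF[9]=C('$')+0=0+0=0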